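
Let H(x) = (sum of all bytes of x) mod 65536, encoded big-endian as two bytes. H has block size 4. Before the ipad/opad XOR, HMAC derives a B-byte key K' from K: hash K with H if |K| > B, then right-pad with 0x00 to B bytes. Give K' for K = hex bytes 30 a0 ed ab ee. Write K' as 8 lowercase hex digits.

03560000

|K| = 5 > B = 4, so first hash the key.
H(K): sum = 48+160+237+171+238 = 854 → 03 56.
Zero-pad H(K) = 03 56 to 4 bytes: K' = 03 56 00 00.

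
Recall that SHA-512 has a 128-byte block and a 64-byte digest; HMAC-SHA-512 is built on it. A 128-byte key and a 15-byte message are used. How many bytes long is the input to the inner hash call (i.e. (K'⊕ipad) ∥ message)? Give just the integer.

143

Key is 128 ≤ 128 bytes, zero-padded: |K'| = 128.
Inner input = (K'⊕ipad) ∥ m → 128 + 15 = 143 bytes.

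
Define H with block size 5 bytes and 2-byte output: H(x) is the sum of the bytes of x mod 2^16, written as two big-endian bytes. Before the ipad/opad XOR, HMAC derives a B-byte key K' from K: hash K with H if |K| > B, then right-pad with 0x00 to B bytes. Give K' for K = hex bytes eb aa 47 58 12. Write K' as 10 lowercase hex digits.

ebaa475812

Key hex bytes eb aa 47 58 12 is exactly B = 5 bytes: K' = eb aa 47 58 12.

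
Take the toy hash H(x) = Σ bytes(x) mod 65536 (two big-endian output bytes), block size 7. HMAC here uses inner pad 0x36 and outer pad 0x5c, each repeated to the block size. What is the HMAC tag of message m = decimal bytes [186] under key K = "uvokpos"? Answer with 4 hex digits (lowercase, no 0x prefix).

0224

Key "uvokpos" = 75 76 6f 6b 70 6f 73 is exactly B = 7 bytes: K' = 75 76 6f 6b 70 6f 73.
K' ⊕ ipad = 43 40 59 5d 46 59 45.  K' ⊕ opad = 29 2a 33 37 2c 33 2f.
Inner input = (K'⊕ipad) ∥ m = 43 40 59 5d 46 59 45 ∥ ba.
Inner hash: sum = 67+64+89+93+70+89+69+186 = 727 → 02 d7.
Outer input = (K'⊕opad) ∥ inner = 29 2a 33 37 2c 33 2f ∥ 02 d7.
Outer hash (tag): sum = 41+42+51+55+44+51+47+2+215 = 548 → 02 24.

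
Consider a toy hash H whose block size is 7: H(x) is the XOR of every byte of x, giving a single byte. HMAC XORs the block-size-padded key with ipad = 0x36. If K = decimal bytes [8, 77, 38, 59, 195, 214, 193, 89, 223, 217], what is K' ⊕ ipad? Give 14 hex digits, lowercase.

e5363636363636

Key decimal bytes [8, 77, 38, 59, 195, 214, 193, 89, 223, 217] = 08 4d 26 3b c3 d6 c1 59 df d9 is 10 bytes > B = 7, so hash it first: H(key) = d3, then zero-pad to 7 bytes: K' = d3 00 00 00 00 00 00.
XOR each byte with 0x36: d3⊕36=e5, 00⊕36=36, 00⊕36=36, 00⊕36=36, 00⊕36=36, 00⊕36=36, 00⊕36=36.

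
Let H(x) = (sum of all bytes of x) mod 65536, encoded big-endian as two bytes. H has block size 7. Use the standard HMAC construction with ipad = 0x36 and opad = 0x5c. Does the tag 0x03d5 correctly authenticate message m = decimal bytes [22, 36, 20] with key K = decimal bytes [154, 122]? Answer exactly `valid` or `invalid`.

Key decimal bytes [154, 122] = 9a 7a is 2 bytes ≤ B = 7; zero-pad to 7 bytes: K' = 9a 7a 00 00 00 00 00.
K' ⊕ ipad = ac 4c 36 36 36 36 36; K' ⊕ opad = c6 26 5c 5c 5c 5c 5c.
Inner hash: sum = 172+76+54+54+54+54+54+22+36+20 = 596 → 02 54.
Outer hash (recomputed tag): sum = 198+38+92+92+92+92+92+2+84 = 782 → 03 0e.
Recomputed tag = 030e; claimed = 03d5 → mismatch.

invalid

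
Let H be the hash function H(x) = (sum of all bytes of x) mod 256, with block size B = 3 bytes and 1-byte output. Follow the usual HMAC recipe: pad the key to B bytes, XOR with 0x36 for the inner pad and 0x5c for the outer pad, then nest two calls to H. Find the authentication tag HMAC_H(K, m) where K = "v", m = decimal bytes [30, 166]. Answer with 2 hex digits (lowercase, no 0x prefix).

52

Key "v" = 76 is 1 byte ≤ B = 3; zero-pad to 3 bytes: K' = 76 00 00.
K' ⊕ ipad = 40 36 36.  K' ⊕ opad = 2a 5c 5c.
Inner input = (K'⊕ipad) ∥ m = 40 36 36 ∥ 1e a6.
Inner hash: sum = 64+54+54+30+166 = 368; mod 256 = 112 → 70.
Outer input = (K'⊕opad) ∥ inner = 2a 5c 5c ∥ 70.
Outer hash (tag): sum = 42+92+92+112 = 338; mod 256 = 82 → 52.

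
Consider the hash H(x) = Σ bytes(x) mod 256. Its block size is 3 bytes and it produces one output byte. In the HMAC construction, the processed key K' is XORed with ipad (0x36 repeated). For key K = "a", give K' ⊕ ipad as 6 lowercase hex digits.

573636

Key "a" = 61 is 1 byte ≤ B = 3; zero-pad to 3 bytes: K' = 61 00 00.
XOR each byte with 0x36: 61⊕36=57, 00⊕36=36, 00⊕36=36.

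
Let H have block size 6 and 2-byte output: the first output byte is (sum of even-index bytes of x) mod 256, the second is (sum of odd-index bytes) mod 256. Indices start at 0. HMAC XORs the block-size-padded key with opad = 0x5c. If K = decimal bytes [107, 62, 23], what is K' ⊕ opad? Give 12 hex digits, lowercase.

37624b5c5c5c

Key decimal bytes [107, 62, 23] = 6b 3e 17 is 3 bytes ≤ B = 6; zero-pad to 6 bytes: K' = 6b 3e 17 00 00 00.
XOR each byte with 0x5c: 6b⊕5c=37, 3e⊕5c=62, 17⊕5c=4b, 00⊕5c=5c, 00⊕5c=5c, 00⊕5c=5c.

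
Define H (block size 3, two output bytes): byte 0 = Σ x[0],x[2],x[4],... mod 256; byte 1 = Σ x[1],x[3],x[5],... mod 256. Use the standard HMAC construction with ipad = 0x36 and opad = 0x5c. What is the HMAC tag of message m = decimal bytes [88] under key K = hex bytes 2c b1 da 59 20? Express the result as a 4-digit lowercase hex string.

Key hex bytes 2c b1 da 59 20 is 5 bytes > B = 3, so hash it first: H(key) = 26 0a, then zero-pad to 3 bytes: K' = 26 0a 00.
K' ⊕ ipad = 10 3c 36.  K' ⊕ opad = 7a 56 5c.
Inner input = (K'⊕ipad) ∥ m = 10 3c 36 ∥ 58.
Inner hash: even-index sum = 70 mod 256 = 70; odd-index sum = 148 mod 256 = 148 → 46 94.
Outer input = (K'⊕opad) ∥ inner = 7a 56 5c ∥ 46 94.
Outer hash (tag): even-index sum = 362 mod 256 = 106; odd-index sum = 156 mod 256 = 156 → 6a 9c.

6a9c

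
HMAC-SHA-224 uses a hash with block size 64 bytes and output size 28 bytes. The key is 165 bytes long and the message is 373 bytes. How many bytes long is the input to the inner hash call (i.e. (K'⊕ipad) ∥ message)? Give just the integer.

437

Key is 165 > 64 bytes, so it is hashed to 28 bytes then zero-padded to 64: |K'| = 64.
Inner input = (K'⊕ipad) ∥ m → 64 + 373 = 437 bytes.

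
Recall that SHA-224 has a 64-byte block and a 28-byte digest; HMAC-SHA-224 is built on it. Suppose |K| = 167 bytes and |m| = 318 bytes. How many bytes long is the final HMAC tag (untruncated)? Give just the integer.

The tag is one SHA-224 digest: 28 bytes.

28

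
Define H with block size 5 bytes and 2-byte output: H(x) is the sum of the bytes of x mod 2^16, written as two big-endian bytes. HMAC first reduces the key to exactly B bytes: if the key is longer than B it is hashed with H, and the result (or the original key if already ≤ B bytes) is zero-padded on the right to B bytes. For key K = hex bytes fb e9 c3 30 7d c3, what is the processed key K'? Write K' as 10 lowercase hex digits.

|K| = 6 > B = 5, so first hash the key.
H(K): sum = 251+233+195+48+125+195 = 1047 → 04 17.
Zero-pad H(K) = 04 17 to 5 bytes: K' = 04 17 00 00 00.

0417000000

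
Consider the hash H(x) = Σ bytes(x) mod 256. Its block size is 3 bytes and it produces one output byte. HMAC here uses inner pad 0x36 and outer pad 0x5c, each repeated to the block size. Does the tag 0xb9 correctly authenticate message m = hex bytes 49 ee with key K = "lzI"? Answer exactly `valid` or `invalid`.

invalid

Key "lzI" = 6c 7a 49 is exactly B = 3 bytes: K' = 6c 7a 49.
K' ⊕ ipad = 5a 4c 7f; K' ⊕ opad = 30 26 15.
Inner hash: sum = 90+76+127+73+238 = 604; mod 256 = 92 → 5c.
Outer hash (recomputed tag): sum = 48+38+21+92 = 199 → c7.
Recomputed tag = c7; claimed = b9 → mismatch.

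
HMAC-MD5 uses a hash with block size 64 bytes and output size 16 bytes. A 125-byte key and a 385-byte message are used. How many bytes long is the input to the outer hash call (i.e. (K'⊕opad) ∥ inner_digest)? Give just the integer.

80

Key is 125 > 64 bytes, so it is hashed to 16 bytes then zero-padded to 64: |K'| = 64.
Outer input = (K'⊕opad) ∥ H(inner) → 64 + 16 = 80 bytes.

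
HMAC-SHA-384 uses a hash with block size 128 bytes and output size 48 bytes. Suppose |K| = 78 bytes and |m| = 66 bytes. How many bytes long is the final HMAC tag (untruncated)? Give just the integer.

The tag is one SHA-384 digest: 48 bytes.

48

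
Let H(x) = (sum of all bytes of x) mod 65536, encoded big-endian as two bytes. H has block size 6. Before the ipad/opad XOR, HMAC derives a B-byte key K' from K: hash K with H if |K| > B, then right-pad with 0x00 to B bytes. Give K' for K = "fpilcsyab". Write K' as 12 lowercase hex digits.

|K| = 9 > B = 6, so first hash the key.
H(K): sum = 102+112+105+108+99+115+121+97+98 = 957 → 03 bd.
Zero-pad H(K) = 03 bd to 6 bytes: K' = 03 bd 00 00 00 00.

03bd00000000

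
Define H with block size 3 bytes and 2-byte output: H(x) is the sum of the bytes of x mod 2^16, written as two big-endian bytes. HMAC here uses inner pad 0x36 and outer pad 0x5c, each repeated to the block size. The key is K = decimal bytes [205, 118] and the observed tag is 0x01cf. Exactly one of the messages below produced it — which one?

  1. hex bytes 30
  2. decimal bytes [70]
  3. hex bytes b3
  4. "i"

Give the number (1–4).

2

Key decimal bytes [205, 118] = cd 76 is 2 bytes ≤ B = 3; zero-pad to 3 bytes: K' = cd 76 00.
K' ⊕ ipad = fb 40 36; K' ⊕ opad = 91 2a 5c.
m1: inner = H(fb 40 36 30) = 01 a1; tag = H(91 2a 5c 01 a1) = 01b9
m2: inner = H(fb 40 36 46) = 01 b7; tag = H(91 2a 5c 01 b7) = 01cf ← matches
m3: inner = H(fb 40 36 b3) = 02 24; tag = H(91 2a 5c 02 24) = 013d
m4: inner = H(fb 40 36 69) = 01 da; tag = H(91 2a 5c 01 da) = 01f2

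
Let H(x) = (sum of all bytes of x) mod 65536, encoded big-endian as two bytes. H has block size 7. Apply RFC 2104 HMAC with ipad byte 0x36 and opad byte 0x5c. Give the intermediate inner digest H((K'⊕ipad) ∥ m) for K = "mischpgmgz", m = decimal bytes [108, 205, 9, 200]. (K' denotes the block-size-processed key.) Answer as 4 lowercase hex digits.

Key "mischpgmgz" = 6d 69 73 63 68 70 67 6d 67 7a is 10 bytes > B = 7, so hash it first: H(key) = 04 39, then zero-pad to 7 bytes: K' = 04 39 00 00 00 00 00.
K' ⊕ ipad = 32 0f 36 36 36 36 36.
Inner input = 32 0f 36 36 36 36 36 ∥ 6c cd 09 c8.
Inner hash: sum = 50+15+54+54+54+54+54+108+205+9+200 = 857 → 03 59.

0359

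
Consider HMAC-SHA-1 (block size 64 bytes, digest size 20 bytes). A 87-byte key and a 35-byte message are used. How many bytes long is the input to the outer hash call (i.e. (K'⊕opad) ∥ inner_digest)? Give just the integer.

84

Key is 87 > 64 bytes, so it is hashed to 20 bytes then zero-padded to 64: |K'| = 64.
Outer input = (K'⊕opad) ∥ H(inner) → 64 + 20 = 84 bytes.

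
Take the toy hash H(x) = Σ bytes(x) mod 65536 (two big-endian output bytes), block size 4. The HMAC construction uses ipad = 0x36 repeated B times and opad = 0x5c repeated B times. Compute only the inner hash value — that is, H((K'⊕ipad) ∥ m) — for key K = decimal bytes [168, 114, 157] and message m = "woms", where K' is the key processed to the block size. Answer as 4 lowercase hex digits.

Key decimal bytes [168, 114, 157] = a8 72 9d is 3 bytes ≤ B = 4; zero-pad to 4 bytes: K' = a8 72 9d 00.
K' ⊕ ipad = 9e 44 ab 36.
Inner input = 9e 44 ab 36 ∥ 77 6f 6d 73.
Inner hash: sum = 158+68+171+54+119+111+109+115 = 905 → 03 89.

0389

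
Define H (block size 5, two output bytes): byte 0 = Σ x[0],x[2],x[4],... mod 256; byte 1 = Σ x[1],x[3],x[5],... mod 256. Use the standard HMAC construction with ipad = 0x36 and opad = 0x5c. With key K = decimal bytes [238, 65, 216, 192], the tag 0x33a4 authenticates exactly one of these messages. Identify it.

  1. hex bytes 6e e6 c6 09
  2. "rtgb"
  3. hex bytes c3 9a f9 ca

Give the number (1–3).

1

Key decimal bytes [238, 65, 216, 192] = ee 41 d8 c0 is 4 bytes ≤ B = 5; zero-pad to 5 bytes: K' = ee 41 d8 c0 00.
K' ⊕ ipad = d8 77 ee f6 36; K' ⊕ opad = b2 1d 84 9c 5c.
m1: inner = H(d8 77 ee f6 36 6e e6 c6 09) = eb a1; tag = H(b2 1d 84 9c 5c eb a1) = 33a4 ← matches
m2: inner = H(d8 77 ee f6 36 72 74 67 62) = d2 46; tag = H(b2 1d 84 9c 5c d2 46) = d88b
m3: inner = H(d8 77 ee f6 36 c3 9a f9 ca) = 60 29; tag = H(b2 1d 84 9c 5c 60 29) = bb19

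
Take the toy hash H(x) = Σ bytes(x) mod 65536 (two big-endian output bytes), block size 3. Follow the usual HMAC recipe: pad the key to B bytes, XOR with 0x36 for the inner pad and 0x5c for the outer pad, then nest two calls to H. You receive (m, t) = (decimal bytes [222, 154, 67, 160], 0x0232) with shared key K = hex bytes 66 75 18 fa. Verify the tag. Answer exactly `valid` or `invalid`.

invalid

Key hex bytes 66 75 18 fa is 4 bytes > B = 3, so hash it first: H(key) = 01 ed, then zero-pad to 3 bytes: K' = 01 ed 00.
K' ⊕ ipad = 37 db 36; K' ⊕ opad = 5d b1 5c.
Inner hash: sum = 55+219+54+222+154+67+160 = 931 → 03 a3.
Outer hash (recomputed tag): sum = 93+177+92+3+163 = 528 → 02 10.
Recomputed tag = 0210; claimed = 0232 → mismatch.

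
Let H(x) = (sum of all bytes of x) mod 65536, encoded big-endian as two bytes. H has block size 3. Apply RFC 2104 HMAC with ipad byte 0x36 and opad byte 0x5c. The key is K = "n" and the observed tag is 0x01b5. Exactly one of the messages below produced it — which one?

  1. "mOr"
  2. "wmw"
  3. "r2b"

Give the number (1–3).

3

Key "n" = 6e is 1 byte ≤ B = 3; zero-pad to 3 bytes: K' = 6e 00 00.
K' ⊕ ipad = 58 36 36; K' ⊕ opad = 32 5c 5c.
m1: inner = H(58 36 36 6d 4f 72) = 01 f2; tag = H(32 5c 5c 01 f2) = 01dd
m2: inner = H(58 36 36 77 6d 77) = 02 1f; tag = H(32 5c 5c 02 1f) = 010b
m3: inner = H(58 36 36 72 32 62) = 01 ca; tag = H(32 5c 5c 01 ca) = 01b5 ← matches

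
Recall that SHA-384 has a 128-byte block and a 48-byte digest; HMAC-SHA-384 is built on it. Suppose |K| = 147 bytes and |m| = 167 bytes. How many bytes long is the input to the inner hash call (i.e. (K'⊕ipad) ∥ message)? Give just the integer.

295

Key is 147 > 128 bytes, so it is hashed to 48 bytes then zero-padded to 128: |K'| = 128.
Inner input = (K'⊕ipad) ∥ m → 128 + 167 = 295 bytes.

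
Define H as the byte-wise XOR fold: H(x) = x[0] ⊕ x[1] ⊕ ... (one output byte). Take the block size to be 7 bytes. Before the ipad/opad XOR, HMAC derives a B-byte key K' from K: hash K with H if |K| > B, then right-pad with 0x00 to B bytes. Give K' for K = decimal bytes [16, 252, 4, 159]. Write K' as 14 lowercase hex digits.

10fc049f000000

Key decimal bytes [16, 252, 4, 159] = 10 fc 04 9f is 4 bytes ≤ B = 7; zero-pad to 7 bytes: K' = 10 fc 04 9f 00 00 00.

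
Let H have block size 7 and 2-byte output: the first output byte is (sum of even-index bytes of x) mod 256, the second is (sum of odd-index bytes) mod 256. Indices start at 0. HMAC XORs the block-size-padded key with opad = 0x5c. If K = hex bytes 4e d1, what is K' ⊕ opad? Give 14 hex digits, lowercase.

Key hex bytes 4e d1 is 2 bytes ≤ B = 7; zero-pad to 7 bytes: K' = 4e d1 00 00 00 00 00.
XOR each byte with 0x5c: 4e⊕5c=12, d1⊕5c=8d, 00⊕5c=5c, 00⊕5c=5c, 00⊕5c=5c, 00⊕5c=5c, 00⊕5c=5c.

128d5c5c5c5c5c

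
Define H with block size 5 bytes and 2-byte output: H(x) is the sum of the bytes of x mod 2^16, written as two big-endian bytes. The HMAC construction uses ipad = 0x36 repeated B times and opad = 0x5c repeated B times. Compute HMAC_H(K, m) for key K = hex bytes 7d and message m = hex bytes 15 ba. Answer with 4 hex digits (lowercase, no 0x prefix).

0284

Key hex bytes 7d is 1 byte ≤ B = 5; zero-pad to 5 bytes: K' = 7d 00 00 00 00.
K' ⊕ ipad = 4b 36 36 36 36.  K' ⊕ opad = 21 5c 5c 5c 5c.
Inner input = (K'⊕ipad) ∥ m = 4b 36 36 36 36 ∥ 15 ba.
Inner hash: sum = 75+54+54+54+54+21+186 = 498 → 01 f2.
Outer input = (K'⊕opad) ∥ inner = 21 5c 5c 5c 5c ∥ 01 f2.
Outer hash (tag): sum = 33+92+92+92+92+1+242 = 644 → 02 84.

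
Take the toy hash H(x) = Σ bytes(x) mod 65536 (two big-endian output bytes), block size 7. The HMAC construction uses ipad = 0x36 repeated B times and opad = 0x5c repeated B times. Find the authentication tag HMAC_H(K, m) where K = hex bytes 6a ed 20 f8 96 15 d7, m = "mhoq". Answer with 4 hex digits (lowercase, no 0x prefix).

041e

Key hex bytes 6a ed 20 f8 96 15 d7 is exactly B = 7 bytes: K' = 6a ed 20 f8 96 15 d7.
K' ⊕ ipad = 5c db 16 ce a0 23 e1.  K' ⊕ opad = 36 b1 7c a4 ca 49 8b.
Inner input = (K'⊕ipad) ∥ m = 5c db 16 ce a0 23 e1 ∥ 6d 68 6f 71.
Inner hash: sum = 92+219+22+206+160+35+225+109+104+111+113 = 1396 → 05 74.
Outer input = (K'⊕opad) ∥ inner = 36 b1 7c a4 ca 49 8b ∥ 05 74.
Outer hash (tag): sum = 54+177+124+164+202+73+139+5+116 = 1054 → 04 1e.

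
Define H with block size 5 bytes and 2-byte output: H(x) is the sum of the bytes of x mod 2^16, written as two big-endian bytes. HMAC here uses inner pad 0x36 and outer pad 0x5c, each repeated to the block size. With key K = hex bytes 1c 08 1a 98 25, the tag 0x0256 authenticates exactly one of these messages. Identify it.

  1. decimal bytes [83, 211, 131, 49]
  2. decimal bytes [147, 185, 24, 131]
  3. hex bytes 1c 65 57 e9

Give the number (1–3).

2

Key hex bytes 1c 08 1a 98 25 is exactly B = 5 bytes: K' = 1c 08 1a 98 25.
K' ⊕ ipad = 2a 3e 2c ae 13; K' ⊕ opad = 40 54 46 c4 79.
m1: inner = H(2a 3e 2c ae 13 53 d3 83 31) = 03 2f; tag = H(40 54 46 c4 79 03 2f) = 0249
m2: inner = H(2a 3e 2c ae 13 93 b9 18 83) = 03 3c; tag = H(40 54 46 c4 79 03 3c) = 0256 ← matches
m3: inner = H(2a 3e 2c ae 13 1c 65 57 e9) = 03 16; tag = H(40 54 46 c4 79 03 16) = 0230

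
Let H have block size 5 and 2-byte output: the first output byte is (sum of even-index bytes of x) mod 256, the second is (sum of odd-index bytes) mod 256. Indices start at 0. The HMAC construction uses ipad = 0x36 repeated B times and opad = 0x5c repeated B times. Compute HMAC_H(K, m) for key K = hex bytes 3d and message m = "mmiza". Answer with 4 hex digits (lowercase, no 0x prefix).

bc16

Key hex bytes 3d is 1 byte ≤ B = 5; zero-pad to 5 bytes: K' = 3d 00 00 00 00.
K' ⊕ ipad = 0b 36 36 36 36.  K' ⊕ opad = 61 5c 5c 5c 5c.
Inner input = (K'⊕ipad) ∥ m = 0b 36 36 36 36 ∥ 6d 6d 69 7a 61.
Inner hash: even-index sum = 350 mod 256 = 94; odd-index sum = 419 mod 256 = 163 → 5e a3.
Outer input = (K'⊕opad) ∥ inner = 61 5c 5c 5c 5c ∥ 5e a3.
Outer hash (tag): even-index sum = 444 mod 256 = 188; odd-index sum = 278 mod 256 = 22 → bc 16.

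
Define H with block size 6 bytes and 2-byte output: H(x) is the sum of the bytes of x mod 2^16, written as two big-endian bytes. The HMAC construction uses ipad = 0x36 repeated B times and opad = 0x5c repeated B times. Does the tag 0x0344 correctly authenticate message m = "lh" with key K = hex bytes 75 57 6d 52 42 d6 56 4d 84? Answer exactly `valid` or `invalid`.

valid

Key hex bytes 75 57 6d 52 42 d6 56 4d 84 is 9 bytes > B = 6, so hash it first: H(key) = 03 ca, then zero-pad to 6 bytes: K' = 03 ca 00 00 00 00.
K' ⊕ ipad = 35 fc 36 36 36 36; K' ⊕ opad = 5f 96 5c 5c 5c 5c.
Inner hash: sum = 53+252+54+54+54+54+108+104 = 733 → 02 dd.
Outer hash (recomputed tag): sum = 95+150+92+92+92+92+2+221 = 836 → 03 44.
Recomputed tag = 0344; claimed = 0344 → match.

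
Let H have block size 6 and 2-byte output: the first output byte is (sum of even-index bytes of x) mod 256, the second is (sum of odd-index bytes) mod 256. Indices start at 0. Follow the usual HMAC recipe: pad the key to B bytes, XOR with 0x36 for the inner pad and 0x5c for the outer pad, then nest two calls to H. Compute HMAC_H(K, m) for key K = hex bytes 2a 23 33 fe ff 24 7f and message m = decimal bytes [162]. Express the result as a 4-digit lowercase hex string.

Key hex bytes 2a 23 33 fe ff 24 7f is 7 bytes > B = 6, so hash it first: H(key) = db 45, then zero-pad to 6 bytes: K' = db 45 00 00 00 00.
K' ⊕ ipad = ed 73 36 36 36 36.  K' ⊕ opad = 87 19 5c 5c 5c 5c.
Inner input = (K'⊕ipad) ∥ m = ed 73 36 36 36 36 ∥ a2.
Inner hash: even-index sum = 507 mod 256 = 251; odd-index sum = 223 mod 256 = 223 → fb df.
Outer input = (K'⊕opad) ∥ inner = 87 19 5c 5c 5c 5c ∥ fb df.
Outer hash (tag): even-index sum = 570 mod 256 = 58; odd-index sum = 432 mod 256 = 176 → 3a b0.

3ab0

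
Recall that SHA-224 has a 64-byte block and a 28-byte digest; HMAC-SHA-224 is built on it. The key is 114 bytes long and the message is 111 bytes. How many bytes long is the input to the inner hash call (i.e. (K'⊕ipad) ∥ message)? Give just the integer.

175

Key is 114 > 64 bytes, so it is hashed to 28 bytes then zero-padded to 64: |K'| = 64.
Inner input = (K'⊕ipad) ∥ m → 64 + 111 = 175 bytes.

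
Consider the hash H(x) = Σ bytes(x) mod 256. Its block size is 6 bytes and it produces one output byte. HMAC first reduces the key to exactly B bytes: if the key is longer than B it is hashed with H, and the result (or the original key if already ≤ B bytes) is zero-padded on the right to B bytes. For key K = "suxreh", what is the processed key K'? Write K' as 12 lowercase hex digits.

Key "suxreh" = 73 75 78 72 65 68 is exactly B = 6 bytes: K' = 73 75 78 72 65 68.

737578726568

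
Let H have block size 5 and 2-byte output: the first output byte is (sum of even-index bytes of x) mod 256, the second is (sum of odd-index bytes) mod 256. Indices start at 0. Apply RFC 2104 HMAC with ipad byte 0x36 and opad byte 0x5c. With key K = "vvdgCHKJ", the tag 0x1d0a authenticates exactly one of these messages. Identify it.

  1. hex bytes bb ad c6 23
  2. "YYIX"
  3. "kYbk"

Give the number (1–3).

Key "vvdgCHKJ" = 76 76 64 67 43 48 4b 4a is 8 bytes > B = 5, so hash it first: H(key) = 68 6f, then zero-pad to 5 bytes: K' = 68 6f 00 00 00.
K' ⊕ ipad = 5e 59 36 36 36; K' ⊕ opad = 34 33 5c 5c 5c.
m1: inner = H(5e 59 36 36 36 bb ad c6 23) = 9a 10; tag = H(34 33 5c 5c 5c 9a 10) = fc29
m2: inner = H(5e 59 36 36 36 59 59 49 58) = 7b 31; tag = H(34 33 5c 5c 5c 7b 31) = 1d0a ← matches
m3: inner = H(5e 59 36 36 36 6b 59 62 6b) = 8e 5c; tag = H(34 33 5c 5c 5c 8e 5c) = 481d

2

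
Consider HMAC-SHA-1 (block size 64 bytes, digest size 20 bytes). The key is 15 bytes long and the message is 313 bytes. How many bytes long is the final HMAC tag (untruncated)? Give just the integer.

20

The tag is one SHA-1 digest: 20 bytes.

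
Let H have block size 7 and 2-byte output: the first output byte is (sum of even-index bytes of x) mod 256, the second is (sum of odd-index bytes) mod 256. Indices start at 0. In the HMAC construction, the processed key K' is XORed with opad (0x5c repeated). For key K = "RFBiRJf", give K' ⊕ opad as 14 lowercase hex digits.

Key "RFBiRJf" = 52 46 42 69 52 4a 66 is exactly B = 7 bytes: K' = 52 46 42 69 52 4a 66.
XOR each byte with 0x5c: 52⊕5c=0e, 46⊕5c=1a, 42⊕5c=1e, 69⊕5c=35, 52⊕5c=0e, 4a⊕5c=16, 66⊕5c=3a.

0e1a1e350e163a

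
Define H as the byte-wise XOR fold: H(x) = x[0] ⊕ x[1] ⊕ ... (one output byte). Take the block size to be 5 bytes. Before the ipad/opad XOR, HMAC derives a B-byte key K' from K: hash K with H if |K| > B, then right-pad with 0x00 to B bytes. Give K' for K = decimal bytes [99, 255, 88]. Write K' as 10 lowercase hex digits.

63ff580000

Key decimal bytes [99, 255, 88] = 63 ff 58 is 3 bytes ≤ B = 5; zero-pad to 5 bytes: K' = 63 ff 58 00 00.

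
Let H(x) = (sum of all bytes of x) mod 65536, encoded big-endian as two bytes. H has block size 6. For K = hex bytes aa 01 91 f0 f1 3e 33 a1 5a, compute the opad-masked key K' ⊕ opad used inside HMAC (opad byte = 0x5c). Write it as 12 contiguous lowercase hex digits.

Key hex bytes aa 01 91 f0 f1 3e 33 a1 5a is 9 bytes > B = 6, so hash it first: H(key) = 04 89, then zero-pad to 6 bytes: K' = 04 89 00 00 00 00.
XOR each byte with 0x5c: 04⊕5c=58, 89⊕5c=d5, 00⊕5c=5c, 00⊕5c=5c, 00⊕5c=5c, 00⊕5c=5c.

58d55c5c5c5c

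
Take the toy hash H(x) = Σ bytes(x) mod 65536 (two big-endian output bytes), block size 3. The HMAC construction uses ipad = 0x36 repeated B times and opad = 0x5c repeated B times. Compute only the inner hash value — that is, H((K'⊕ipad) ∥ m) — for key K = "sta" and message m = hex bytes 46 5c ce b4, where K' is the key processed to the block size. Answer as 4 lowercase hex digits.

Key "sta" = 73 74 61 is exactly B = 3 bytes: K' = 73 74 61.
K' ⊕ ipad = 45 42 57.
Inner input = 45 42 57 ∥ 46 5c ce b4.
Inner hash: sum = 69+66+87+70+92+206+180 = 770 → 03 02.

0302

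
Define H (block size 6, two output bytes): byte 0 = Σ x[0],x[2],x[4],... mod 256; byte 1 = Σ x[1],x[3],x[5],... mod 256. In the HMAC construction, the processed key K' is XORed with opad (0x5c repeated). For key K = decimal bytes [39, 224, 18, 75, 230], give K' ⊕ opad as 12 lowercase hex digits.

Key decimal bytes [39, 224, 18, 75, 230] = 27 e0 12 4b e6 is 5 bytes ≤ B = 6; zero-pad to 6 bytes: K' = 27 e0 12 4b e6 00.
XOR each byte with 0x5c: 27⊕5c=7b, e0⊕5c=bc, 12⊕5c=4e, 4b⊕5c=17, e6⊕5c=ba, 00⊕5c=5c.

7bbc4e17ba5c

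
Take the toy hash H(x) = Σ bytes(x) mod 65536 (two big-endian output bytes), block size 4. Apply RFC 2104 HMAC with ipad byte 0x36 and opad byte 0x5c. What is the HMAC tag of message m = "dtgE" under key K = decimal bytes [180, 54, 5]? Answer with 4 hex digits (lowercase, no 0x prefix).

Key decimal bytes [180, 54, 5] = b4 36 05 is 3 bytes ≤ B = 4; zero-pad to 4 bytes: K' = b4 36 05 00.
K' ⊕ ipad = 82 00 33 36.  K' ⊕ opad = e8 6a 59 5c.
Inner input = (K'⊕ipad) ∥ m = 82 00 33 36 ∥ 64 74 67 45.
Inner hash: sum = 130+0+51+54+100+116+103+69 = 623 → 02 6f.
Outer input = (K'⊕opad) ∥ inner = e8 6a 59 5c ∥ 02 6f.
Outer hash (tag): sum = 232+106+89+92+2+111 = 632 → 02 78.

0278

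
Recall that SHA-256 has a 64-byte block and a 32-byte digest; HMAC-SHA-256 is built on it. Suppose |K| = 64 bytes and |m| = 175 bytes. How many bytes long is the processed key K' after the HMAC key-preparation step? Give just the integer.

Key is 64 ≤ 64 bytes, zero-padded: |K'| = 64.

64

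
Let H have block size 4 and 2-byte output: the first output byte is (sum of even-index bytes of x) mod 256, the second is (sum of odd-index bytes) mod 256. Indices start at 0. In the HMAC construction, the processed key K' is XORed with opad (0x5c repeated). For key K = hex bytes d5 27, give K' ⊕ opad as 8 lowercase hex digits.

897b5c5c

Key hex bytes d5 27 is 2 bytes ≤ B = 4; zero-pad to 4 bytes: K' = d5 27 00 00.
XOR each byte with 0x5c: d5⊕5c=89, 27⊕5c=7b, 00⊕5c=5c, 00⊕5c=5c.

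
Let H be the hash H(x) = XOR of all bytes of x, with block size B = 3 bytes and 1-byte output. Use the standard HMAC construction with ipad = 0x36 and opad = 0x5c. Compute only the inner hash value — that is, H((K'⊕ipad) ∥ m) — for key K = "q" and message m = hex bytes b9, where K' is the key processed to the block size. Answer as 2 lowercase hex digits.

Key "q" = 71 is 1 byte ≤ B = 3; zero-pad to 3 bytes: K' = 71 00 00.
K' ⊕ ipad = 47 36 36.
Inner input = 47 36 36 ∥ b9.
Inner hash: XOR 47⊕36⊕36⊕b9 = fe.

fe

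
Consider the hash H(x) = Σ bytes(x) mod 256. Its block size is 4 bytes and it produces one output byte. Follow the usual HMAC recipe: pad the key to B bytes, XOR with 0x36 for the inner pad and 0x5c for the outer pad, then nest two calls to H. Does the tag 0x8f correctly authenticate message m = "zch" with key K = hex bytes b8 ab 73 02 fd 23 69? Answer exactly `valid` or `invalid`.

Key hex bytes b8 ab 73 02 fd 23 69 is 7 bytes > B = 4, so hash it first: H(key) = 61, then zero-pad to 4 bytes: K' = 61 00 00 00.
K' ⊕ ipad = 57 36 36 36; K' ⊕ opad = 3d 5c 5c 5c.
Inner hash: sum = 87+54+54+54+122+99+104 = 574; mod 256 = 62 → 3e.
Outer hash (recomputed tag): sum = 61+92+92+92+62 = 399; mod 256 = 143 → 8f.
Recomputed tag = 8f; claimed = 8f → match.

valid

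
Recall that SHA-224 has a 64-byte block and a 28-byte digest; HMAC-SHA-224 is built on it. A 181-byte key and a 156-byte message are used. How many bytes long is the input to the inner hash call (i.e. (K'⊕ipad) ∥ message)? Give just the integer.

220

Key is 181 > 64 bytes, so it is hashed to 28 bytes then zero-padded to 64: |K'| = 64.
Inner input = (K'⊕ipad) ∥ m → 64 + 156 = 220 bytes.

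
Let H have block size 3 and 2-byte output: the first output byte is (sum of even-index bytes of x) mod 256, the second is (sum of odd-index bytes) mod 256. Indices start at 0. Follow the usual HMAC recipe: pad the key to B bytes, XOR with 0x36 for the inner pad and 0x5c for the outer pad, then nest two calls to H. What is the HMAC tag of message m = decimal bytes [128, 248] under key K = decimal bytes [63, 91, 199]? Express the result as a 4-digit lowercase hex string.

ebf9

Key decimal bytes [63, 91, 199] = 3f 5b c7 is exactly B = 3 bytes: K' = 3f 5b c7.
K' ⊕ ipad = 09 6d f1.  K' ⊕ opad = 63 07 9b.
Inner input = (K'⊕ipad) ∥ m = 09 6d f1 ∥ 80 f8.
Inner hash: even-index sum = 498 mod 256 = 242; odd-index sum = 237 mod 256 = 237 → f2 ed.
Outer input = (K'⊕opad) ∥ inner = 63 07 9b ∥ f2 ed.
Outer hash (tag): even-index sum = 491 mod 256 = 235; odd-index sum = 249 mod 256 = 249 → eb f9.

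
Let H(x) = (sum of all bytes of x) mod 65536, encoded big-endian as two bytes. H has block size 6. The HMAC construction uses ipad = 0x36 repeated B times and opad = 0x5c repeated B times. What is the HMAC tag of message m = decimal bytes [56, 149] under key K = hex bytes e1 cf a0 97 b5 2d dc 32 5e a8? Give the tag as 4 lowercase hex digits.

030f

Key hex bytes e1 cf a0 97 b5 2d dc 32 5e a8 is 10 bytes > B = 6, so hash it first: H(key) = 05 dd, then zero-pad to 6 bytes: K' = 05 dd 00 00 00 00.
K' ⊕ ipad = 33 eb 36 36 36 36.  K' ⊕ opad = 59 81 5c 5c 5c 5c.
Inner input = (K'⊕ipad) ∥ m = 33 eb 36 36 36 36 ∥ 38 95.
Inner hash: sum = 51+235+54+54+54+54+56+149 = 707 → 02 c3.
Outer input = (K'⊕opad) ∥ inner = 59 81 5c 5c 5c 5c ∥ 02 c3.
Outer hash (tag): sum = 89+129+92+92+92+92+2+195 = 783 → 03 0f.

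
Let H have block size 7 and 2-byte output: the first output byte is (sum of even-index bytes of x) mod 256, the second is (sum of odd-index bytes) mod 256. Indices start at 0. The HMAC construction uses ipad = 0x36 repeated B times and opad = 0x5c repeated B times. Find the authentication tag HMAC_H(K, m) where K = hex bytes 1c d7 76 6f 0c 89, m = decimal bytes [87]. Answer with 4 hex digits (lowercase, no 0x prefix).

666d

Key hex bytes 1c d7 76 6f 0c 89 is 6 bytes ≤ B = 7; zero-pad to 7 bytes: K' = 1c d7 76 6f 0c 89 00.
K' ⊕ ipad = 2a e1 40 59 3a bf 36.  K' ⊕ opad = 40 8b 2a 33 50 d5 5c.
Inner input = (K'⊕ipad) ∥ m = 2a e1 40 59 3a bf 36 ∥ 57.
Inner hash: even-index sum = 218 mod 256 = 218; odd-index sum = 592 mod 256 = 80 → da 50.
Outer input = (K'⊕opad) ∥ inner = 40 8b 2a 33 50 d5 5c ∥ da 50.
Outer hash (tag): even-index sum = 358 mod 256 = 102; odd-index sum = 621 mod 256 = 109 → 66 6d.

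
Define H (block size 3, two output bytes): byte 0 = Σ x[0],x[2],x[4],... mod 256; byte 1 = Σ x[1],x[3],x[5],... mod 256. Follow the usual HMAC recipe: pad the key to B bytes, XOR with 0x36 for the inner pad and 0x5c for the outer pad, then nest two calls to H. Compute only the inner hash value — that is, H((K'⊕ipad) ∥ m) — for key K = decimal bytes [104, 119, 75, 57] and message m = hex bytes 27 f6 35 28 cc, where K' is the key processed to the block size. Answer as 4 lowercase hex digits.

d9ae

Key decimal bytes [104, 119, 75, 57] = 68 77 4b 39 is 4 bytes > B = 3, so hash it first: H(key) = b3 b0, then zero-pad to 3 bytes: K' = b3 b0 00.
K' ⊕ ipad = 85 86 36.
Inner input = 85 86 36 ∥ 27 f6 35 28 cc.
Inner hash: even-index sum = 473 mod 256 = 217; odd-index sum = 430 mod 256 = 174 → d9 ae.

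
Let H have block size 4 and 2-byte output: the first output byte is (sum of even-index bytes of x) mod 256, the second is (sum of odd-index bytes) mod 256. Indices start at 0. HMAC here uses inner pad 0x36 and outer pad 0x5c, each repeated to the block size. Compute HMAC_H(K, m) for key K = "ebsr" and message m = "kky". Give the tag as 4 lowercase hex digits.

Key "ebsr" = 65 62 73 72 is exactly B = 4 bytes: K' = 65 62 73 72.
K' ⊕ ipad = 53 54 45 44.  K' ⊕ opad = 39 3e 2f 2e.
Inner input = (K'⊕ipad) ∥ m = 53 54 45 44 ∥ 6b 6b 79.
Inner hash: even-index sum = 380 mod 256 = 124; odd-index sum = 259 mod 256 = 3 → 7c 03.
Outer input = (K'⊕opad) ∥ inner = 39 3e 2f 2e ∥ 7c 03.
Outer hash (tag): even-index sum = 228 mod 256 = 228; odd-index sum = 111 mod 256 = 111 → e4 6f.

e46f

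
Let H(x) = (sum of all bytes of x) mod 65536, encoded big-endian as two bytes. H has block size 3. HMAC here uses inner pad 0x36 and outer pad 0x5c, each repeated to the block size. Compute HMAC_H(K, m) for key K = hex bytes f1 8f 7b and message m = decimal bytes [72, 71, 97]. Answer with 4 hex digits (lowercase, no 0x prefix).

Key hex bytes f1 8f 7b is exactly B = 3 bytes: K' = f1 8f 7b.
K' ⊕ ipad = c7 b9 4d.  K' ⊕ opad = ad d3 27.
Inner input = (K'⊕ipad) ∥ m = c7 b9 4d ∥ 48 47 61.
Inner hash: sum = 199+185+77+72+71+97 = 701 → 02 bd.
Outer input = (K'⊕opad) ∥ inner = ad d3 27 ∥ 02 bd.
Outer hash (tag): sum = 173+211+39+2+189 = 614 → 02 66.

0266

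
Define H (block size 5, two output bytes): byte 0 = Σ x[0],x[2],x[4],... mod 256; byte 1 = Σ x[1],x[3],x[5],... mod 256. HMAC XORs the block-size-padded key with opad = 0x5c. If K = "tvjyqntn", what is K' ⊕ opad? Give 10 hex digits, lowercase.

9f975c5c5c

Key "tvjyqntn" = 74 76 6a 79 71 6e 74 6e is 8 bytes > B = 5, so hash it first: H(key) = c3 cb, then zero-pad to 5 bytes: K' = c3 cb 00 00 00.
XOR each byte with 0x5c: c3⊕5c=9f, cb⊕5c=97, 00⊕5c=5c, 00⊕5c=5c, 00⊕5c=5c.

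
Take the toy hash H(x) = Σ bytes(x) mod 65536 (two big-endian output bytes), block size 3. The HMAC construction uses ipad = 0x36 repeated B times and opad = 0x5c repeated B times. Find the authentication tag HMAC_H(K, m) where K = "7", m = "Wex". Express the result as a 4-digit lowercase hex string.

01c5

Key "7" = 37 is 1 byte ≤ B = 3; zero-pad to 3 bytes: K' = 37 00 00.
K' ⊕ ipad = 01 36 36.  K' ⊕ opad = 6b 5c 5c.
Inner input = (K'⊕ipad) ∥ m = 01 36 36 ∥ 57 65 78.
Inner hash: sum = 1+54+54+87+101+120 = 417 → 01 a1.
Outer input = (K'⊕opad) ∥ inner = 6b 5c 5c ∥ 01 a1.
Outer hash (tag): sum = 107+92+92+1+161 = 453 → 01 c5.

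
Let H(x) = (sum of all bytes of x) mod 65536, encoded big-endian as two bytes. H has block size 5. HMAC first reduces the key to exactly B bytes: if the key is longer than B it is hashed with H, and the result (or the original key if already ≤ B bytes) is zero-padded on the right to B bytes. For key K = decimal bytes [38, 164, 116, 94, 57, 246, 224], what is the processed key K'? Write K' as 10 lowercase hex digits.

|K| = 7 > B = 5, so first hash the key.
H(K): sum = 38+164+116+94+57+246+224 = 939 → 03 ab.
Zero-pad H(K) = 03 ab to 5 bytes: K' = 03 ab 00 00 00.

03ab000000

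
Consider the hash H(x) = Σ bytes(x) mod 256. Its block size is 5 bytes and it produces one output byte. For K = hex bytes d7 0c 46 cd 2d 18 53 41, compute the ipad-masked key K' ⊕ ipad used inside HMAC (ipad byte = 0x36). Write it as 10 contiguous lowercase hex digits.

Key hex bytes d7 0c 46 cd 2d 18 53 41 is 8 bytes > B = 5, so hash it first: H(key) = cf, then zero-pad to 5 bytes: K' = cf 00 00 00 00.
XOR each byte with 0x36: cf⊕36=f9, 00⊕36=36, 00⊕36=36, 00⊕36=36, 00⊕36=36.

f936363636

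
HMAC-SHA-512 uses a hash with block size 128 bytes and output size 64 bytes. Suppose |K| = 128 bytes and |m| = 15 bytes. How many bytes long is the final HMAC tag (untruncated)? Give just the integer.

The tag is one SHA-512 digest: 64 bytes.

64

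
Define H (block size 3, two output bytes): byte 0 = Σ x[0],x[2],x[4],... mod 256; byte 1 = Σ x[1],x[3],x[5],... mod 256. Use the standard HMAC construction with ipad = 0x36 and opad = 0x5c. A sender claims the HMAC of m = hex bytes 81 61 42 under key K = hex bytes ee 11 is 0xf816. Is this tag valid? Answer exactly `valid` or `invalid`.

Key hex bytes ee 11 is 2 bytes ≤ B = 3; zero-pad to 3 bytes: K' = ee 11 00.
K' ⊕ ipad = d8 27 36; K' ⊕ opad = b2 4d 5c.
Inner hash: even-index sum = 367 mod 256 = 111; odd-index sum = 234 mod 256 = 234 → 6f ea.
Outer hash (recomputed tag): even-index sum = 504 mod 256 = 248; odd-index sum = 188 mod 256 = 188 → f8 bc.
Recomputed tag = f8bc; claimed = f816 → mismatch.

invalid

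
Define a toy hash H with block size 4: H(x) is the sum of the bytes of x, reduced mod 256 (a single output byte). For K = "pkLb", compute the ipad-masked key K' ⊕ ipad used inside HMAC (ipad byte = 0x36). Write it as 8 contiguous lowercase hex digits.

Key "pkLb" = 70 6b 4c 62 is exactly B = 4 bytes: K' = 70 6b 4c 62.
XOR each byte with 0x36: 70⊕36=46, 6b⊕36=5d, 4c⊕36=7a, 62⊕36=54.

465d7a54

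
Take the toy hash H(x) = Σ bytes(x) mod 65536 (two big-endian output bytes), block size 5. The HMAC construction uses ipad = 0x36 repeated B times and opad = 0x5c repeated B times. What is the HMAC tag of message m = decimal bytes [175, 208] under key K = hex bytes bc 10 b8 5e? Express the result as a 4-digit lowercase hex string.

02cc

Key hex bytes bc 10 b8 5e is 4 bytes ≤ B = 5; zero-pad to 5 bytes: K' = bc 10 b8 5e 00.
K' ⊕ ipad = 8a 26 8e 68 36.  K' ⊕ opad = e0 4c e4 02 5c.
Inner input = (K'⊕ipad) ∥ m = 8a 26 8e 68 36 ∥ af d0.
Inner hash: sum = 138+38+142+104+54+175+208 = 859 → 03 5b.
Outer input = (K'⊕opad) ∥ inner = e0 4c e4 02 5c ∥ 03 5b.
Outer hash (tag): sum = 224+76+228+2+92+3+91 = 716 → 02 cc.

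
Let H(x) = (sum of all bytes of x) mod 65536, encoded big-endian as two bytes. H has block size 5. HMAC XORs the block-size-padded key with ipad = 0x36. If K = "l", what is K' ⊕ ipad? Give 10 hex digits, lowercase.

5a36363636

Key "l" = 6c is 1 byte ≤ B = 5; zero-pad to 5 bytes: K' = 6c 00 00 00 00.
XOR each byte with 0x36: 6c⊕36=5a, 00⊕36=36, 00⊕36=36, 00⊕36=36, 00⊕36=36.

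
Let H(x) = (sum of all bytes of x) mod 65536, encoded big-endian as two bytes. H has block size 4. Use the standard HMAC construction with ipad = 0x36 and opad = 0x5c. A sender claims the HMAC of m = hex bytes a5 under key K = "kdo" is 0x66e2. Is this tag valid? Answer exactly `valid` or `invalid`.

invalid

Key "kdo" = 6b 64 6f is 3 bytes ≤ B = 4; zero-pad to 4 bytes: K' = 6b 64 6f 00.
K' ⊕ ipad = 5d 52 59 36; K' ⊕ opad = 37 38 33 5c.
Inner hash: sum = 93+82+89+54+165 = 483 → 01 e3.
Outer hash (recomputed tag): sum = 55+56+51+92+1+227 = 482 → 01 e2.
Recomputed tag = 01e2; claimed = 66e2 → mismatch.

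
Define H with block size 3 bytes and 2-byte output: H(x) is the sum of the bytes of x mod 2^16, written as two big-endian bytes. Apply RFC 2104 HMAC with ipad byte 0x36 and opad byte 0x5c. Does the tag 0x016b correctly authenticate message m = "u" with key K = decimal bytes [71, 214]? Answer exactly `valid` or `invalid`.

invalid

Key decimal bytes [71, 214] = 47 d6 is 2 bytes ≤ B = 3; zero-pad to 3 bytes: K' = 47 d6 00.
K' ⊕ ipad = 71 e0 36; K' ⊕ opad = 1b 8a 5c.
Inner hash: sum = 113+224+54+117 = 508 → 01 fc.
Outer hash (recomputed tag): sum = 27+138+92+1+252 = 510 → 01 fe.
Recomputed tag = 01fe; claimed = 016b → mismatch.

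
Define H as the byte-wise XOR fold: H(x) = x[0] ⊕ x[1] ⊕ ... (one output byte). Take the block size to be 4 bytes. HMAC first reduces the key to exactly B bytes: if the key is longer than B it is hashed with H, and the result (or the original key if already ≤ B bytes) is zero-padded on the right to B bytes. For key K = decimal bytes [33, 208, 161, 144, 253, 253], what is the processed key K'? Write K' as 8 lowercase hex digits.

|K| = 6 > B = 4, so first hash the key.
H(K): XOR 21⊕d0⊕a1⊕90⊕fd⊕fd = c0.
Zero-pad H(K) = c0 to 4 bytes: K' = c0 00 00 00.

c0000000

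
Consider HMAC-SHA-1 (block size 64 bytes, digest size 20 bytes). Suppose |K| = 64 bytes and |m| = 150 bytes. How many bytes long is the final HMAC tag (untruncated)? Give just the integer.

20

The tag is one SHA-1 digest: 20 bytes.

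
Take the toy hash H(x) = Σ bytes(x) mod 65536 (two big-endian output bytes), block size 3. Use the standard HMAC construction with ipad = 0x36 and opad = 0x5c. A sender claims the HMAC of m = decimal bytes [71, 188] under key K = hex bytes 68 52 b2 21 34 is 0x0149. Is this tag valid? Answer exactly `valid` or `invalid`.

Key hex bytes 68 52 b2 21 34 is 5 bytes > B = 3, so hash it first: H(key) = 01 c1, then zero-pad to 3 bytes: K' = 01 c1 00.
K' ⊕ ipad = 37 f7 36; K' ⊕ opad = 5d 9d 5c.
Inner hash: sum = 55+247+54+71+188 = 615 → 02 67.
Outer hash (recomputed tag): sum = 93+157+92+2+103 = 447 → 01 bf.
Recomputed tag = 01bf; claimed = 0149 → mismatch.

invalid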